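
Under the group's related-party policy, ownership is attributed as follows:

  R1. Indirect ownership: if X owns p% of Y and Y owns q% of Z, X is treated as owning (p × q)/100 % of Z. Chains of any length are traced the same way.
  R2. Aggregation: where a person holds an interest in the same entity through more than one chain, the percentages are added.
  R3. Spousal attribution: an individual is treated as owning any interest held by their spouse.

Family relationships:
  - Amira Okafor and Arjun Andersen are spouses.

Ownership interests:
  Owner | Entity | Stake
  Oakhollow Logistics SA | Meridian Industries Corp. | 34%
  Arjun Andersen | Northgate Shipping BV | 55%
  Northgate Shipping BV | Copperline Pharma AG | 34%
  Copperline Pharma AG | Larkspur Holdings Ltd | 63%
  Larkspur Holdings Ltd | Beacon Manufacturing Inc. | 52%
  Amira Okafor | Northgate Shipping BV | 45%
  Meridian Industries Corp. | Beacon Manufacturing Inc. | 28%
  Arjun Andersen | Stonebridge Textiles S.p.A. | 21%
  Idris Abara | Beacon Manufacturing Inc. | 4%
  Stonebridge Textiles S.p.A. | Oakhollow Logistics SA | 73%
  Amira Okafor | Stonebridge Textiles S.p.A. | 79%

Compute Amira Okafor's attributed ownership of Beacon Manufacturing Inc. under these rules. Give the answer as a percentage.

18.088%

By spousal attribution (R3), Amira Okafor is treated as also owning Arjun Andersen's interest in Northgate Shipping BV, giving 45% + 55% = 100%.
By spousal attribution (R3), Amira Okafor is treated as also owning Arjun Andersen's interest in Stonebridge Textiles S.p.A, giving 79% + 21% = 100%.
Chain via Northgate Shipping BV → Copperline Pharma AG → Larkspur Holdings Ltd (R1): 100% × 34% × 63% × 52% = 11.1384% of Beacon Manufacturing Inc.
Chain via Stonebridge Textiles S.p.A. → Oakhollow Logistics SA → Meridian Industries Corp. (R1): 100% × 73% × 34% × 28% = 6.9496% of Beacon Manufacturing Inc.
Aggregating (R2): 11.1384% + 6.9496% = 18.088%.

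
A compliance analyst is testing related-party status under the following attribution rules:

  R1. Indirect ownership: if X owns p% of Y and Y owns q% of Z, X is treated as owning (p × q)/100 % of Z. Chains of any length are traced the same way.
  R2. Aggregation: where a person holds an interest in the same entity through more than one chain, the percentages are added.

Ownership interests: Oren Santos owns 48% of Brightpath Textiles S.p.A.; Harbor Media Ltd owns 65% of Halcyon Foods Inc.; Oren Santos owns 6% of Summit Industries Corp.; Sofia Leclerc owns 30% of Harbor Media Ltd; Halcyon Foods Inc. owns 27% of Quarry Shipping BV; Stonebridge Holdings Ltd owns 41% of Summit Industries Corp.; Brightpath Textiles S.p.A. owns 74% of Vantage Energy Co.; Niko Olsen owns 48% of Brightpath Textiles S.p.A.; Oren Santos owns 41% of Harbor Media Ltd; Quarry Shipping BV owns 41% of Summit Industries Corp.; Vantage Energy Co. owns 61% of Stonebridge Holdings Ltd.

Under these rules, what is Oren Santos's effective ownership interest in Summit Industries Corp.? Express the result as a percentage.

Chain via Brightpath Textiles S.p.A. → Vantage Energy Co. → Stonebridge Holdings Ltd (R1): 48% × 74% × 61% × 41% = 8.883552% of Summit Industries Corp.
Chain via Harbor Media Ltd → Halcyon Foods Inc. → Quarry Shipping BV (R1): 41% × 65% × 27% × 41% = 2.950155% of Summit Industries Corp.
Direct interest in Summit Industries Corp: 6%.
Aggregating (R2): 8.883552% + 2.950155% + 6% = 17.833707%.

17.833707%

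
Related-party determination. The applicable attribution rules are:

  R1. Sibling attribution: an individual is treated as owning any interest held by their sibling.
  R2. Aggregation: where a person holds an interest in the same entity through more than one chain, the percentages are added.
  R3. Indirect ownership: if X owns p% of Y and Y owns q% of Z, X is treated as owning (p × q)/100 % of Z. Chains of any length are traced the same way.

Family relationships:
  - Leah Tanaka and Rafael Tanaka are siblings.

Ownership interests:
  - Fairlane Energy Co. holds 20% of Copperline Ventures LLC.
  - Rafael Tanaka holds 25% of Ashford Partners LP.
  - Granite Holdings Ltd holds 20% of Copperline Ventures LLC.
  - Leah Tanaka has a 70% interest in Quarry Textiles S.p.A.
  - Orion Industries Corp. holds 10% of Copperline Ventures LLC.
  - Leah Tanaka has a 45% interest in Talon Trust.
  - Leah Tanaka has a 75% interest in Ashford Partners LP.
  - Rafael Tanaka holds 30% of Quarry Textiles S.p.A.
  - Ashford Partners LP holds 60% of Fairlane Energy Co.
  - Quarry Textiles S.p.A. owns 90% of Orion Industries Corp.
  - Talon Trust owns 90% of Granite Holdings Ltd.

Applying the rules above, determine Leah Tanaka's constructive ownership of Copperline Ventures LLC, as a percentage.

29.1%

By sibling attribution (R1), Leah Tanaka is treated as also owning Rafael Tanaka's interest in Quarry Textiles S.p.A, giving 70% + 30% = 100%.
By sibling attribution (R1), Leah Tanaka is treated as also owning Rafael Tanaka's interest in Ashford Partners LP, giving 75% + 25% = 100%.
Chain via Quarry Textiles S.p.A. → Orion Industries Corp. (R3): 100% × 90% × 10% = 9% of Copperline Ventures LLC.
Chain via Talon Trust → Granite Holdings Ltd (R3): 45% × 90% × 20% = 8.1% of Copperline Ventures LLC.
Chain via Ashford Partners LP → Fairlane Energy Co. (R3): 100% × 60% × 20% = 12% of Copperline Ventures LLC.
Aggregating (R2): 9% + 8.1% + 12% = 29.1%.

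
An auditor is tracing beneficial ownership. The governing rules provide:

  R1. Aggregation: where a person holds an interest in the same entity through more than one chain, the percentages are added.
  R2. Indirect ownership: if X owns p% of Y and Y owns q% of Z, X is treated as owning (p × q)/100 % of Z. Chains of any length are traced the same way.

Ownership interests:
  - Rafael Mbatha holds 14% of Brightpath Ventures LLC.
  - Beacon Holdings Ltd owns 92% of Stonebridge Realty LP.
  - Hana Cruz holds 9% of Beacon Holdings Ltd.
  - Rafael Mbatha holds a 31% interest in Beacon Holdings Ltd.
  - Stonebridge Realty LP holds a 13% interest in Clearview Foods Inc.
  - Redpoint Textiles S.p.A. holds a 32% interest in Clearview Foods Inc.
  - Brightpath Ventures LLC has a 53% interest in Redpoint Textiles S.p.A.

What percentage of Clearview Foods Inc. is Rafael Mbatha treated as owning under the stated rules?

6.082%

Chain via Beacon Holdings Ltd → Stonebridge Realty LP (R2): 31% × 92% × 13% = 3.7076% of Clearview Foods Inc.
Chain via Brightpath Ventures LLC → Redpoint Textiles S.p.A. (R2): 14% × 53% × 32% = 2.3744% of Clearview Foods Inc.
Aggregating (R1): 3.7076% + 2.3744% = 6.082%.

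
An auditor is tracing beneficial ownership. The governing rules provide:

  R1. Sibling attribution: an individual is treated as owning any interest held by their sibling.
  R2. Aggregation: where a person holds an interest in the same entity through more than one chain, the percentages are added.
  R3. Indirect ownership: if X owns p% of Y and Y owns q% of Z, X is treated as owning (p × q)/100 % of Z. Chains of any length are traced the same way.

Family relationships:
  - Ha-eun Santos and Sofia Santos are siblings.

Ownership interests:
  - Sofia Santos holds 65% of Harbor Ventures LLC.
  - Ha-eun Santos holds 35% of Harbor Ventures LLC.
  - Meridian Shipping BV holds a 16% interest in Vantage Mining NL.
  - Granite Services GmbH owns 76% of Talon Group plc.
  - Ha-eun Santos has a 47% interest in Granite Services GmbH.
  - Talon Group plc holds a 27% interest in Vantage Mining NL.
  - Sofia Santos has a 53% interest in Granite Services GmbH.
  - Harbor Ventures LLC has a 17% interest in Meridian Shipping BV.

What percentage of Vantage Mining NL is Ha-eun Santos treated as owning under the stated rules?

23.24%

By sibling attribution (R1), Ha-eun Santos is treated as also owning Sofia Santos's interest in Granite Services GmbH, giving 47% + 53% = 100%.
By sibling attribution (R1), Ha-eun Santos is treated as also owning Sofia Santos's interest in Harbor Ventures LLC, giving 35% + 65% = 100%.
Chain via Granite Services GmbH → Talon Group plc (R3): 100% × 76% × 27% = 20.52% of Vantage Mining NL.
Chain via Harbor Ventures LLC → Meridian Shipping BV (R3): 100% × 17% × 16% = 2.72% of Vantage Mining NL.
Aggregating (R2): 20.52% + 2.72% = 23.24%.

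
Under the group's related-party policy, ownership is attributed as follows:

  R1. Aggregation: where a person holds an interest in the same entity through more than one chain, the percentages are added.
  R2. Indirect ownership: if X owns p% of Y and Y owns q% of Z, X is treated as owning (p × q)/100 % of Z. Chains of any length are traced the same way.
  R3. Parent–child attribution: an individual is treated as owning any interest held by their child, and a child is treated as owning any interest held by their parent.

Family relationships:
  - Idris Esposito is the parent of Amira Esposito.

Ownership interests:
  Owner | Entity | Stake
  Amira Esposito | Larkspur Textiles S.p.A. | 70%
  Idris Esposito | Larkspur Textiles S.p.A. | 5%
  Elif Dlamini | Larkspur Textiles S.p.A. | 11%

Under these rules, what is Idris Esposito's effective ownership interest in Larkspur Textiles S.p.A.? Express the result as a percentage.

By parent–child attribution (R3), Idris Esposito is treated as also owning Amira Esposito's interest in Larkspur Textiles S.p.A, giving 5% + 70% = 75%.
Direct interest in Larkspur Textiles S.p.A: 75%.

75%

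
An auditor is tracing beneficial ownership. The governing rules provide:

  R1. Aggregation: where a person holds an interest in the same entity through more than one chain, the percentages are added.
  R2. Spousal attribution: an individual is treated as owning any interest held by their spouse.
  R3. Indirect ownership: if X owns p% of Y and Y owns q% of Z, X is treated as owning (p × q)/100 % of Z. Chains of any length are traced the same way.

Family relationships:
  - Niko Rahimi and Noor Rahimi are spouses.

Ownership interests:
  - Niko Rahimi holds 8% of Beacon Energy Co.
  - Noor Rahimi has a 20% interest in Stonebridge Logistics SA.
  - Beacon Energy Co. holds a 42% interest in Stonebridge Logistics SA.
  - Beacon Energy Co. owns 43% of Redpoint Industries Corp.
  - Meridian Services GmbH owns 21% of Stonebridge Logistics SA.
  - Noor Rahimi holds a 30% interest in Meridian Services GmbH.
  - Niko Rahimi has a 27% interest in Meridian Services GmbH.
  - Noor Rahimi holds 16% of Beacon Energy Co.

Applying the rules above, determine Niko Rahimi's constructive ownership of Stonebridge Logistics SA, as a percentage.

42.05%

By spousal attribution (R2), Niko Rahimi is treated as also owning Noor Rahimi's interest in Beacon Energy Co, giving 8% + 16% = 24%.
By spousal attribution (R2), Niko Rahimi is treated as also owning Noor Rahimi's interest in Meridian Services GmbH, giving 27% + 30% = 57%.
By spousal attribution (R2), Niko Rahimi is treated as owning Noor Rahimi's 20% interest in Stonebridge Logistics SA.
Chain via Beacon Energy Co. (R3): 24% × 42% = 10.08% of Stonebridge Logistics SA.
Chain via Meridian Services GmbH (R3): 57% × 21% = 11.97% of Stonebridge Logistics SA.
Direct interest in Stonebridge Logistics SA: 20%.
Aggregating (R1): 10.08% + 11.97% + 20% = 42.05%.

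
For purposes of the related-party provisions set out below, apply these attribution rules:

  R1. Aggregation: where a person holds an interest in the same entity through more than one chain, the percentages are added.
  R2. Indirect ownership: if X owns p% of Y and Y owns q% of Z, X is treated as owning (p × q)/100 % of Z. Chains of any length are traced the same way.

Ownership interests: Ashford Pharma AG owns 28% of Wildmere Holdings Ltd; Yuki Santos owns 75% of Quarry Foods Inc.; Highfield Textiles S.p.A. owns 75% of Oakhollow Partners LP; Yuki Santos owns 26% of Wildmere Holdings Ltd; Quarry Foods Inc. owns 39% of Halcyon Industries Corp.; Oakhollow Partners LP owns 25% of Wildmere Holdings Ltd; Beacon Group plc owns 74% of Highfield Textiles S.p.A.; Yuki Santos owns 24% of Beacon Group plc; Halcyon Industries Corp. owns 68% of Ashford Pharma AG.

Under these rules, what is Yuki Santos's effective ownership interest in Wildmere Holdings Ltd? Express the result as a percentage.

Chain via Beacon Group plc → Highfield Textiles S.p.A. → Oakhollow Partners LP (R2): 24% × 74% × 75% × 25% = 3.33% of Wildmere Holdings Ltd.
Chain via Quarry Foods Inc. → Halcyon Industries Corp. → Ashford Pharma AG (R2): 75% × 39% × 68% × 28% = 5.5692% of Wildmere Holdings Ltd.
Direct interest in Wildmere Holdings Ltd: 26%.
Aggregating (R1): 3.33% + 5.5692% + 26% = 34.8992%.

34.8992%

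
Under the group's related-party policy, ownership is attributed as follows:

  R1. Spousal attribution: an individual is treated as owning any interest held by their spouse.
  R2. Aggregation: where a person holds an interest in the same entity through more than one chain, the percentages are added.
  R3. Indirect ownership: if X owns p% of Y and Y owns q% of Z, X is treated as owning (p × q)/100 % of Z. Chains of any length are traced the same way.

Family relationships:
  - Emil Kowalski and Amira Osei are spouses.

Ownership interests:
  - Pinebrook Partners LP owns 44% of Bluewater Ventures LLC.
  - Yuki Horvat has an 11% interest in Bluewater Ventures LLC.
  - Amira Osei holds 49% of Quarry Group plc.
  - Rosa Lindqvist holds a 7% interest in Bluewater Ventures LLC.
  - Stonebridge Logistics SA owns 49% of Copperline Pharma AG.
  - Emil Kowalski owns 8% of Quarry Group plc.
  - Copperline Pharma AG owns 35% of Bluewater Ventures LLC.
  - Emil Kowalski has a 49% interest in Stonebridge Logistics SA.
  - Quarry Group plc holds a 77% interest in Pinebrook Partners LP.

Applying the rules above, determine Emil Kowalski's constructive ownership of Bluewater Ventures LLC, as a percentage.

By spousal attribution (R1), Emil Kowalski is treated as also owning Amira Osei's interest in Quarry Group plc, giving 8% + 49% = 57%.
Chain via Quarry Group plc → Pinebrook Partners LP (R3): 57% × 77% × 44% = 19.3116% of Bluewater Ventures LLC.
Chain via Stonebridge Logistics SA → Copperline Pharma AG (R3): 49% × 49% × 35% = 8.4035% of Bluewater Ventures LLC.
Aggregating (R2): 19.3116% + 8.4035% = 27.7151%.

27.7151%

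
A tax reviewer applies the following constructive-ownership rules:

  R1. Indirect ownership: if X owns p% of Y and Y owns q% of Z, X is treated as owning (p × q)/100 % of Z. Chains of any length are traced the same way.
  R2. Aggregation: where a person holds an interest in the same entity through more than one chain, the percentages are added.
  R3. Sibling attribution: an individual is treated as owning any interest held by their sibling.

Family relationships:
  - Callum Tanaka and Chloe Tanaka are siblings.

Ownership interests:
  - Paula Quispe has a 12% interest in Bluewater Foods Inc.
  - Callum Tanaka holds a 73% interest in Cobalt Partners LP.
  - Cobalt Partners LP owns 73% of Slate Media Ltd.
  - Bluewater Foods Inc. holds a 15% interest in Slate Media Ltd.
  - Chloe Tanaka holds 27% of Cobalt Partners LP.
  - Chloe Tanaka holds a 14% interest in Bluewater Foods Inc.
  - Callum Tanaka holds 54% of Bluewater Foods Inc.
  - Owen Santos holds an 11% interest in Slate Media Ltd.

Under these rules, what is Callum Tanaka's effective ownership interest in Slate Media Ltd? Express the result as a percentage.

By sibling attribution (R3), Callum Tanaka is treated as also owning Chloe Tanaka's interest in Bluewater Foods Inc, giving 54% + 14% = 68%.
By sibling attribution (R3), Callum Tanaka is treated as also owning Chloe Tanaka's interest in Cobalt Partners LP, giving 73% + 27% = 100%.
Chain via Bluewater Foods Inc. (R1): 68% × 15% = 10.2% of Slate Media Ltd.
Chain via Cobalt Partners LP (R1): 100% × 73% = 73% of Slate Media Ltd.
Aggregating (R2): 10.2% + 73% = 83.2%.

83.2%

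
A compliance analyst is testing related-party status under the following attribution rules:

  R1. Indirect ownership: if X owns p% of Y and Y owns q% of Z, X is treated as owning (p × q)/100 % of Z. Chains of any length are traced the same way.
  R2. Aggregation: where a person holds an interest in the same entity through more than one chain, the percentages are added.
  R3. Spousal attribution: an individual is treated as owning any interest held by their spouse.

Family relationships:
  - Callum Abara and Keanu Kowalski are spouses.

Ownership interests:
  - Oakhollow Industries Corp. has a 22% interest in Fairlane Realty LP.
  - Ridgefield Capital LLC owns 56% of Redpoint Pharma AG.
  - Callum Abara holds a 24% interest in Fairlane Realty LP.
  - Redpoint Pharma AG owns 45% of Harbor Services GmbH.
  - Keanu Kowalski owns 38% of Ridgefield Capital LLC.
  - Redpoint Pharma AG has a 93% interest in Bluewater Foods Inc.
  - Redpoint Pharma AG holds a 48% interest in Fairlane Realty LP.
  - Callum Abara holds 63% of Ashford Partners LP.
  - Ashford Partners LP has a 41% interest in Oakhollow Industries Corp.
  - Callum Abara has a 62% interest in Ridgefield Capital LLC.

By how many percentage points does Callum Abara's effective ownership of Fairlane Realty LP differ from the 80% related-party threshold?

23.4374

By spousal attribution (R3), Callum Abara is treated as also owning Keanu Kowalski's interest in Ridgefield Capital LLC, giving 62% + 38% = 100%.
Chain via Ashford Partners LP → Oakhollow Industries Corp. (R1): 63% × 41% × 22% = 5.6826% of Fairlane Realty LP.
Chain via Ridgefield Capital LLC → Redpoint Pharma AG (R1): 100% × 56% × 48% = 26.88% of Fairlane Realty LP.
Direct interest in Fairlane Realty LP: 24%.
Aggregating (R2): 5.6826% + 26.88% + 24% = 56.5626%.
56.5626% falls short of the 80% threshold by 23.4374 percentage points.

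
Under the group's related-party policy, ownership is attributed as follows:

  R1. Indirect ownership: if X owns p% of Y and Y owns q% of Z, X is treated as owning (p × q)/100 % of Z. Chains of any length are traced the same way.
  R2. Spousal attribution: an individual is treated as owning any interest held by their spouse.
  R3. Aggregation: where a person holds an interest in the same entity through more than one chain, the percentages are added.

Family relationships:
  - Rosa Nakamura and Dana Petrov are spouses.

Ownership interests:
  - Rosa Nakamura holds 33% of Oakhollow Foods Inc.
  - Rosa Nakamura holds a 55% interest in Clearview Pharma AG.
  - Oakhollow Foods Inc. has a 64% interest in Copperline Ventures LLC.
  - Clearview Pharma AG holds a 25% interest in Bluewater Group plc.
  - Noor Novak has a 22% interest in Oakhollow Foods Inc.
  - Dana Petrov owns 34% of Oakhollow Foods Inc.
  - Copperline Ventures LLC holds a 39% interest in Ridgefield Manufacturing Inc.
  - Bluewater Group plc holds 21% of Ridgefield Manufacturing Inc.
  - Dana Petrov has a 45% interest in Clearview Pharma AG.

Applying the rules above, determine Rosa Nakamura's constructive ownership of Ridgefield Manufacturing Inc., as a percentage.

By spousal attribution (R2), Rosa Nakamura is treated as also owning Dana Petrov's interest in Clearview Pharma AG, giving 55% + 45% = 100%.
By spousal attribution (R2), Rosa Nakamura is treated as also owning Dana Petrov's interest in Oakhollow Foods Inc, giving 33% + 34% = 67%.
Chain via Clearview Pharma AG → Bluewater Group plc (R1): 100% × 25% × 21% = 5.25% of Ridgefield Manufacturing Inc.
Chain via Oakhollow Foods Inc. → Copperline Ventures LLC (R1): 67% × 64% × 39% = 16.7232% of Ridgefield Manufacturing Inc.
Aggregating (R3): 5.25% + 16.7232% = 21.9732%.

21.9732%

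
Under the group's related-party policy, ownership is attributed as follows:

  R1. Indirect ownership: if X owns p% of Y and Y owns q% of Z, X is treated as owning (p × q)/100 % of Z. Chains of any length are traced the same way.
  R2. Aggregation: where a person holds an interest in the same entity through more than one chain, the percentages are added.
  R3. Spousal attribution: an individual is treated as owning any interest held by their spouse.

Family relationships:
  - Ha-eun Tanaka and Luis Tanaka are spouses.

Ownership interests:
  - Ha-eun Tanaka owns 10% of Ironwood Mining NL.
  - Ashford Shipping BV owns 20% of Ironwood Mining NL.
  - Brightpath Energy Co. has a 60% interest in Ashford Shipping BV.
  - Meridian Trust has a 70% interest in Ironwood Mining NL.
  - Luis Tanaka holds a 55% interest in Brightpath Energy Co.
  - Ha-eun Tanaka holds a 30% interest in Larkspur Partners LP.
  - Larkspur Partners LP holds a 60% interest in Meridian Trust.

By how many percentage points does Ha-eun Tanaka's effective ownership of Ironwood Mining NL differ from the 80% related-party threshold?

By spousal attribution (R3), Ha-eun Tanaka is treated as owning Luis Tanaka's 55% interest in Brightpath Energy Co.
Chain via Larkspur Partners LP → Meridian Trust (R1): 30% × 60% × 70% = 12.6% of Ironwood Mining NL.
Direct interest in Ironwood Mining NL: 10%.
Chain via Brightpath Energy Co. → Ashford Shipping BV (R1): 55% × 60% × 20% = 6.6% of Ironwood Mining NL.
Aggregating (R2): 12.6% + 10% + 6.6% = 29.2%.
29.2% falls short of the 80% threshold by 50.8 percentage points.

50.8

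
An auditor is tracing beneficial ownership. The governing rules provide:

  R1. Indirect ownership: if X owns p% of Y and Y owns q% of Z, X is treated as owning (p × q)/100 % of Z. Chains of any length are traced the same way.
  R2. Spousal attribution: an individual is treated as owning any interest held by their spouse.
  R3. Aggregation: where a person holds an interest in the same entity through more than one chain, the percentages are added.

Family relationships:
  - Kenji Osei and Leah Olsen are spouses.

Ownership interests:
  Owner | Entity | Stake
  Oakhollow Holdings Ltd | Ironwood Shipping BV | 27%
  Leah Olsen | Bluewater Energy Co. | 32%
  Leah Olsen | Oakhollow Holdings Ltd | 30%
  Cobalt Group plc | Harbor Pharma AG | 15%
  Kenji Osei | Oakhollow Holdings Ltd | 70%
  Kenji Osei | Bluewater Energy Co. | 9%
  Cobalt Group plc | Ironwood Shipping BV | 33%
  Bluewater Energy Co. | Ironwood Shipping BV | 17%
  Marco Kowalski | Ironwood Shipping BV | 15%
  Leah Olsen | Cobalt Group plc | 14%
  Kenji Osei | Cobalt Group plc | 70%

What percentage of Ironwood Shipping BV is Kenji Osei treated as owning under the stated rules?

By spousal attribution (R2), Kenji Osei is treated as also owning Leah Olsen's interest in Cobalt Group plc, giving 70% + 14% = 84%.
By spousal attribution (R2), Kenji Osei is treated as also owning Leah Olsen's interest in Bluewater Energy Co, giving 9% + 32% = 41%.
By spousal attribution (R2), Kenji Osei is treated as also owning Leah Olsen's interest in Oakhollow Holdings Ltd, giving 70% + 30% = 100%.
Chain via Cobalt Group plc (R1): 84% × 33% = 27.72% of Ironwood Shipping BV.
Chain via Bluewater Energy Co. (R1): 41% × 17% = 6.97% of Ironwood Shipping BV.
Chain via Oakhollow Holdings Ltd (R1): 100% × 27% = 27% of Ironwood Shipping BV.
Aggregating (R3): 27.72% + 6.97% + 27% = 61.69%.

61.69%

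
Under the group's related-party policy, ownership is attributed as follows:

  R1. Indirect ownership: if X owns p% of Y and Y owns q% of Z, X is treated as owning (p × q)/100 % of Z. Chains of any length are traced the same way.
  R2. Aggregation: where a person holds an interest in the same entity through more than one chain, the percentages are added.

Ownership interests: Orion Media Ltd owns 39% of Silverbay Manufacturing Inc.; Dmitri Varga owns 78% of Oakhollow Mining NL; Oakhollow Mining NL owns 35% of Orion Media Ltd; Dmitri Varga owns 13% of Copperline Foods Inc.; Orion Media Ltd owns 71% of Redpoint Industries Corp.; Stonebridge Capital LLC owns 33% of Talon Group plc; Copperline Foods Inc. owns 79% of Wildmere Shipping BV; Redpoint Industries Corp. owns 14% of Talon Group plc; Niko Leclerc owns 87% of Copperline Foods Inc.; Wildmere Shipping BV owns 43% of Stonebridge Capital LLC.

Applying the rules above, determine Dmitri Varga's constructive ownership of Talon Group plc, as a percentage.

Chain via Copperline Foods Inc. → Wildmere Shipping BV → Stonebridge Capital LLC (R1): 13% × 79% × 43% × 33% = 1.457313% of Talon Group plc.
Chain via Oakhollow Mining NL → Orion Media Ltd → Redpoint Industries Corp. (R1): 78% × 35% × 71% × 14% = 2.71362% of Talon Group plc.
Aggregating (R2): 1.457313% + 2.71362% = 4.170933%.

4.170933%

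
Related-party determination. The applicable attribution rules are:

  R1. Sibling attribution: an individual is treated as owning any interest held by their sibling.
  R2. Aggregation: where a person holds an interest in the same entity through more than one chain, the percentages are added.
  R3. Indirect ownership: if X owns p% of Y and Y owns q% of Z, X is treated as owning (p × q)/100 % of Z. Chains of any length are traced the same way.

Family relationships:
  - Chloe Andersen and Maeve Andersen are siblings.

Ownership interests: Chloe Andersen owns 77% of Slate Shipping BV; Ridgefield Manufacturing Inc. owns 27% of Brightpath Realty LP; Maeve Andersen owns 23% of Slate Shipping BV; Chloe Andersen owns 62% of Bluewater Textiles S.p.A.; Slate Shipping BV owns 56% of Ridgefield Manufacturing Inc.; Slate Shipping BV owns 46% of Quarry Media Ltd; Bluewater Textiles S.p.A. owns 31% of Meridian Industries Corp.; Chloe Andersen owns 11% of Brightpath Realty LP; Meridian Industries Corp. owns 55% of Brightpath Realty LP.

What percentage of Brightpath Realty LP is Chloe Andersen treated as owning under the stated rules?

36.691%

By sibling attribution (R1), Chloe Andersen is treated as also owning Maeve Andersen's interest in Slate Shipping BV, giving 77% + 23% = 100%.
Chain via Bluewater Textiles S.p.A. → Meridian Industries Corp. (R3): 62% × 31% × 55% = 10.571% of Brightpath Realty LP.
Chain via Slate Shipping BV → Ridgefield Manufacturing Inc. (R3): 100% × 56% × 27% = 15.12% of Brightpath Realty LP.
Direct interest in Brightpath Realty LP: 11%.
Aggregating (R2): 10.571% + 15.12% + 11% = 36.691%.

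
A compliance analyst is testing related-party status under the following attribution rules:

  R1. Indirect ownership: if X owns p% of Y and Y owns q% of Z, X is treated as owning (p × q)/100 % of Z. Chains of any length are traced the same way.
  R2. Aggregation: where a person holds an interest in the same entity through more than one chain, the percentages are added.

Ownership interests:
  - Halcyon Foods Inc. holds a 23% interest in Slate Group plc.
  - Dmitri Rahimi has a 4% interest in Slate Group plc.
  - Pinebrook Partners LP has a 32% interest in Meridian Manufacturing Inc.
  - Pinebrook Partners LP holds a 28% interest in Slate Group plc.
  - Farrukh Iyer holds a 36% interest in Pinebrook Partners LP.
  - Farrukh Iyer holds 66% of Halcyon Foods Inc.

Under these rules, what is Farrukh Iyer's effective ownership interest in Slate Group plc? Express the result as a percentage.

25.26%

Chain via Pinebrook Partners LP (R1): 36% × 28% = 10.08% of Slate Group plc.
Chain via Halcyon Foods Inc. (R1): 66% × 23% = 15.18% of Slate Group plc.
Aggregating (R2): 10.08% + 15.18% = 25.26%.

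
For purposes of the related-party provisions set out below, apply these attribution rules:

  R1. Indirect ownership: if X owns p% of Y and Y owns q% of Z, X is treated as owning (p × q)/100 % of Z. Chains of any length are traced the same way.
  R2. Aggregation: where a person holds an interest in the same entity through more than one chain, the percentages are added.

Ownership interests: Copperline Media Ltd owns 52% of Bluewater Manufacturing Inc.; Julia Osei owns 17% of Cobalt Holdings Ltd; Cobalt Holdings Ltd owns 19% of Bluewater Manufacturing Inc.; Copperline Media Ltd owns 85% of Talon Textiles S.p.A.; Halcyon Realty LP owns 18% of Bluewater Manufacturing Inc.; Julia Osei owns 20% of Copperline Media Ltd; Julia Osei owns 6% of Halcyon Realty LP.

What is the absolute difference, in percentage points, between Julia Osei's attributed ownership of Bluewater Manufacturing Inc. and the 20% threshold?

5.29

Chain via Copperline Media Ltd (R1): 20% × 52% = 10.4% of Bluewater Manufacturing Inc.
Chain via Cobalt Holdings Ltd (R1): 17% × 19% = 3.23% of Bluewater Manufacturing Inc.
Chain via Halcyon Realty LP (R1): 6% × 18% = 1.08% of Bluewater Manufacturing Inc.
Aggregating (R2): 10.4% + 3.23% + 1.08% = 14.71%.
14.71% falls short of the 20% threshold by 5.29 percentage points.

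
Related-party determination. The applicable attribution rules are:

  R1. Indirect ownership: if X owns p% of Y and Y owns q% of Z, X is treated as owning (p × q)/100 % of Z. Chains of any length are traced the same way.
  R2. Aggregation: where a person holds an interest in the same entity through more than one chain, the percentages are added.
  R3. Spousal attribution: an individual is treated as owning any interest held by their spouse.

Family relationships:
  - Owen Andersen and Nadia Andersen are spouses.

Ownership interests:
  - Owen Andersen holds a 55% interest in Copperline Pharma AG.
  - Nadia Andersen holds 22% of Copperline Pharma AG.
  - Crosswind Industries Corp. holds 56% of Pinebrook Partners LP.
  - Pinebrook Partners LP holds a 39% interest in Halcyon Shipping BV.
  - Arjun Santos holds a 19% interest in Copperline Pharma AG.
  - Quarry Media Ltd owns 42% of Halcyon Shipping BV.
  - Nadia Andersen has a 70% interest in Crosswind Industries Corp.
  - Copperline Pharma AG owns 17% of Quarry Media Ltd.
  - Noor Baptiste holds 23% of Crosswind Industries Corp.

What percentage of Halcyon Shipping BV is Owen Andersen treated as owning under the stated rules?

By spousal attribution (R3), Owen Andersen is treated as also owning Nadia Andersen's interest in Copperline Pharma AG, giving 55% + 22% = 77%.
By spousal attribution (R3), Owen Andersen is treated as owning Nadia Andersen's 70% interest in Crosswind Industries Corp.
Chain via Copperline Pharma AG → Quarry Media Ltd (R1): 77% × 17% × 42% = 5.4978% of Halcyon Shipping BV.
Chain via Crosswind Industries Corp. → Pinebrook Partners LP (R1): 70% × 56% × 39% = 15.288% of Halcyon Shipping BV.
Aggregating (R2): 5.4978% + 15.288% = 20.7858%.

20.7858%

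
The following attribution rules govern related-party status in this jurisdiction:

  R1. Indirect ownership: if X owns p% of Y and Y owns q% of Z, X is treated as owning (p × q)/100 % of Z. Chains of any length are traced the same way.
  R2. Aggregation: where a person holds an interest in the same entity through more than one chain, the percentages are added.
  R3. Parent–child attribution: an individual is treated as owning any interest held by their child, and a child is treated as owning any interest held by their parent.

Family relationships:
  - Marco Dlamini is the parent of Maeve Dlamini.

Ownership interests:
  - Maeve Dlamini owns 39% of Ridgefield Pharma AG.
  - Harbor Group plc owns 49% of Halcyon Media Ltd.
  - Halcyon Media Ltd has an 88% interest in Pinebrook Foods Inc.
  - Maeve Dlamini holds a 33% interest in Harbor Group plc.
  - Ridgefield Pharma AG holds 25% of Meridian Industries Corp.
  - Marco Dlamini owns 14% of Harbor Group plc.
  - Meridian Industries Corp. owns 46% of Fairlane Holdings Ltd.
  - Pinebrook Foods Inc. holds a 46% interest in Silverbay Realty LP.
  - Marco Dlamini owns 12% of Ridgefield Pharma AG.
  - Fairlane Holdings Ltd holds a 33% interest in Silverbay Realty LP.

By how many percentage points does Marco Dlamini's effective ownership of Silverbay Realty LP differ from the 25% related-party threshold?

13.742006

By parent–child attribution (R3), Marco Dlamini is treated as also owning Maeve Dlamini's interest in Ridgefield Pharma AG, giving 12% + 39% = 51%.
By parent–child attribution (R3), Marco Dlamini is treated as also owning Maeve Dlamini's interest in Harbor Group plc, giving 14% + 33% = 47%.
Chain via Ridgefield Pharma AG → Meridian Industries Corp. → Fairlane Holdings Ltd (R1): 51% × 25% × 46% × 33% = 1.93545% of Silverbay Realty LP.
Chain via Harbor Group plc → Halcyon Media Ltd → Pinebrook Foods Inc. (R1): 47% × 49% × 88% × 46% = 9.322544% of Silverbay Realty LP.
Aggregating (R2): 1.93545% + 9.322544% = 11.257994%.
11.257994% falls short of the 25% threshold by 13.742006 percentage points.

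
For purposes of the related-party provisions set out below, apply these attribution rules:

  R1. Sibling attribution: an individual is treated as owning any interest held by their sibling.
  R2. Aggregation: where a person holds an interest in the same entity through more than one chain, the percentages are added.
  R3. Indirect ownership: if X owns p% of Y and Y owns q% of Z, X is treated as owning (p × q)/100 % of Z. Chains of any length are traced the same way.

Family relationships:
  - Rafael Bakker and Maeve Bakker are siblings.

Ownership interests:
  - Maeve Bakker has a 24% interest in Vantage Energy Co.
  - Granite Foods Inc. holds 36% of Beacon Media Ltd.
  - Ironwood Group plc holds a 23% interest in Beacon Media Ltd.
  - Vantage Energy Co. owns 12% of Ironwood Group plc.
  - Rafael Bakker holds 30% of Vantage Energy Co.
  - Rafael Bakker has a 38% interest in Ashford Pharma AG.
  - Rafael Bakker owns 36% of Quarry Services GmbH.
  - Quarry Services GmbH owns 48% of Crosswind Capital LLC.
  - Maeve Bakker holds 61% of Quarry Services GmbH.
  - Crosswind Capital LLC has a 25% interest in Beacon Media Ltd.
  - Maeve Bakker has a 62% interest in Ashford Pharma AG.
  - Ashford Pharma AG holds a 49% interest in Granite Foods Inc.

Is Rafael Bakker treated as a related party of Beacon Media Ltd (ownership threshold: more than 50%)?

By sibling attribution (R1), Rafael Bakker is treated as also owning Maeve Bakker's interest in Ashford Pharma AG, giving 38% + 62% = 100%.
By sibling attribution (R1), Rafael Bakker is treated as also owning Maeve Bakker's interest in Quarry Services GmbH, giving 36% + 61% = 97%.
By sibling attribution (R1), Rafael Bakker is treated as also owning Maeve Bakker's interest in Vantage Energy Co, giving 30% + 24% = 54%.
Chain via Ashford Pharma AG → Granite Foods Inc. (R3): 100% × 49% × 36% = 17.64% of Beacon Media Ltd.
Chain via Quarry Services GmbH → Crosswind Capital LLC (R3): 97% × 48% × 25% = 11.64% of Beacon Media Ltd.
Chain via Vantage Energy Co. → Ironwood Group plc (R3): 54% × 12% × 23% = 1.4904% of Beacon Media Ltd.
Aggregating (R2): 17.64% + 11.64% + 1.4904% = 30.7704%.
30.7704% does not exceed the 50% threshold, so Rafael is not a related party to Beacon Media Ltd.

No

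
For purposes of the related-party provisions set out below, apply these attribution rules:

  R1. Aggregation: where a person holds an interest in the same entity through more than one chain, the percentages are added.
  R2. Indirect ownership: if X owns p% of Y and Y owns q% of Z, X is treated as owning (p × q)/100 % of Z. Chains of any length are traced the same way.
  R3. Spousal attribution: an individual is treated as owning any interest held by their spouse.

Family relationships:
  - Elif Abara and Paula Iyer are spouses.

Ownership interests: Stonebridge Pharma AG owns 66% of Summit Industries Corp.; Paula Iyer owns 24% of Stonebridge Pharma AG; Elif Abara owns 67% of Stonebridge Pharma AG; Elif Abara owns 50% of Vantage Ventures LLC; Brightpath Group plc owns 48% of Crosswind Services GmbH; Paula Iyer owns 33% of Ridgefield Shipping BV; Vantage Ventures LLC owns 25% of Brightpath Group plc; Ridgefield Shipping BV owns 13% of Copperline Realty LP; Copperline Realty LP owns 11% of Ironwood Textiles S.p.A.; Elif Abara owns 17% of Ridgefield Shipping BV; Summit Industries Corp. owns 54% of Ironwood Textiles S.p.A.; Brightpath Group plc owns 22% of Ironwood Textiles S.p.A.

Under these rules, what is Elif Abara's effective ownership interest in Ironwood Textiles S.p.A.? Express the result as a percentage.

35.8974%

By spousal attribution (R3), Elif Abara is treated as also owning Paula Iyer's interest in Stonebridge Pharma AG, giving 67% + 24% = 91%.
By spousal attribution (R3), Elif Abara is treated as also owning Paula Iyer's interest in Ridgefield Shipping BV, giving 17% + 33% = 50%.
Chain via Stonebridge Pharma AG → Summit Industries Corp. (R2): 91% × 66% × 54% = 32.4324% of Ironwood Textiles S.p.A.
Chain via Vantage Ventures LLC → Brightpath Group plc (R2): 50% × 25% × 22% = 2.75% of Ironwood Textiles S.p.A.
Chain via Ridgefield Shipping BV → Copperline Realty LP (R2): 50% × 13% × 11% = 0.715% of Ironwood Textiles S.p.A.
Aggregating (R1): 32.4324% + 2.75% + 0.715% = 35.8974%.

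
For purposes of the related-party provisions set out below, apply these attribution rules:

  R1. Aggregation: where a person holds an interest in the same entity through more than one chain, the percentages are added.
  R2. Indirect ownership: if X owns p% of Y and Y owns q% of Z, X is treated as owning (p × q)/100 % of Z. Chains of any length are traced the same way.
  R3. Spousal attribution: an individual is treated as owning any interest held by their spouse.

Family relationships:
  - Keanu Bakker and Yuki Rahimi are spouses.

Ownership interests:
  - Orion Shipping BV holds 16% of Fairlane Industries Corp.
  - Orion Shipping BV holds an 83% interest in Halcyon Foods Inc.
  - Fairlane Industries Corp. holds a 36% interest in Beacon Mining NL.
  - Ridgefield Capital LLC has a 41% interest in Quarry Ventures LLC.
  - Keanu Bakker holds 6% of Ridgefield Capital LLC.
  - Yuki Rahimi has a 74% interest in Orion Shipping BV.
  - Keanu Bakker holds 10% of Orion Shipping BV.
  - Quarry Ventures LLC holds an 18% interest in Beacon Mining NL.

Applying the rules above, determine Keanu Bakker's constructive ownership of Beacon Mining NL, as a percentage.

By spousal attribution (R3), Keanu Bakker is treated as also owning Yuki Rahimi's interest in Orion Shipping BV, giving 10% + 74% = 84%.
Chain via Ridgefield Capital LLC → Quarry Ventures LLC (R2): 6% × 41% × 18% = 0.4428% of Beacon Mining NL.
Chain via Orion Shipping BV → Fairlane Industries Corp. (R2): 84% × 16% × 36% = 4.8384% of Beacon Mining NL.
Aggregating (R1): 0.4428% + 4.8384% = 5.2812%.

5.2812%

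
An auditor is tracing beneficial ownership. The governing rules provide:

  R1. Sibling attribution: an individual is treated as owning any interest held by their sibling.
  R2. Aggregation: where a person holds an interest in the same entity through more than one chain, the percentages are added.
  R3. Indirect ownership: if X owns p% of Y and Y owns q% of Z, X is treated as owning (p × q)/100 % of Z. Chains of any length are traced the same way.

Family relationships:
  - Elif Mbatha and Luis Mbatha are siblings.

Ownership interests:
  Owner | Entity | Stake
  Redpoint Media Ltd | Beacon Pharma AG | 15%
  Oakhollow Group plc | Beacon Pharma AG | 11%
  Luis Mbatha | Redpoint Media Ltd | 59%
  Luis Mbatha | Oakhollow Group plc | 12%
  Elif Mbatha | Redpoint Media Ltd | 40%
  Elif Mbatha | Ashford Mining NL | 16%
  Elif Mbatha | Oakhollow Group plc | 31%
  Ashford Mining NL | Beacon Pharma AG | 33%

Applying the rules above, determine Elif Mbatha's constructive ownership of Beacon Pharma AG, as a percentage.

By sibling attribution (R1), Elif Mbatha is treated as also owning Luis Mbatha's interest in Redpoint Media Ltd, giving 40% + 59% = 99%.
By sibling attribution (R1), Elif Mbatha is treated as also owning Luis Mbatha's interest in Oakhollow Group plc, giving 31% + 12% = 43%.
Chain via Ashford Mining NL (R3): 16% × 33% = 5.28% of Beacon Pharma AG.
Chain via Redpoint Media Ltd (R3): 99% × 15% = 14.85% of Beacon Pharma AG.
Chain via Oakhollow Group plc (R3): 43% × 11% = 4.73% of Beacon Pharma AG.
Aggregating (R2): 5.28% + 14.85% + 4.73% = 24.86%.

24.86%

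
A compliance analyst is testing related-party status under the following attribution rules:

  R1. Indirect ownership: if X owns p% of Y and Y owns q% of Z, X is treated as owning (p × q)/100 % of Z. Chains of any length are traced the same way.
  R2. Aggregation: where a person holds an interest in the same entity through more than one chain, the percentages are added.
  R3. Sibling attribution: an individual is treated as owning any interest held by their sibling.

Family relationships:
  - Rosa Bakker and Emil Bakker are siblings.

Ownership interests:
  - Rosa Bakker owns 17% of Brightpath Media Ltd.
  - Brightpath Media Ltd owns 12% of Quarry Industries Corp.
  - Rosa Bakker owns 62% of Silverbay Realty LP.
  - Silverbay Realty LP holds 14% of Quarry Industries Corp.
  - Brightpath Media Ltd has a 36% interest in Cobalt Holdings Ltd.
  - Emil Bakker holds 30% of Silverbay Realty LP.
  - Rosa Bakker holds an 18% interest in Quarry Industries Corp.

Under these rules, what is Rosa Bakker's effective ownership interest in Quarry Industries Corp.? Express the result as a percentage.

By sibling attribution (R3), Rosa Bakker is treated as also owning Emil Bakker's interest in Silverbay Realty LP, giving 62% + 30% = 92%.
Chain via Brightpath Media Ltd (R1): 17% × 12% = 2.04% of Quarry Industries Corp.
Chain via Silverbay Realty LP (R1): 92% × 14% = 12.88% of Quarry Industries Corp.
Direct interest in Quarry Industries Corp: 18%.
Aggregating (R2): 2.04% + 12.88% + 18% = 32.92%.

32.92%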